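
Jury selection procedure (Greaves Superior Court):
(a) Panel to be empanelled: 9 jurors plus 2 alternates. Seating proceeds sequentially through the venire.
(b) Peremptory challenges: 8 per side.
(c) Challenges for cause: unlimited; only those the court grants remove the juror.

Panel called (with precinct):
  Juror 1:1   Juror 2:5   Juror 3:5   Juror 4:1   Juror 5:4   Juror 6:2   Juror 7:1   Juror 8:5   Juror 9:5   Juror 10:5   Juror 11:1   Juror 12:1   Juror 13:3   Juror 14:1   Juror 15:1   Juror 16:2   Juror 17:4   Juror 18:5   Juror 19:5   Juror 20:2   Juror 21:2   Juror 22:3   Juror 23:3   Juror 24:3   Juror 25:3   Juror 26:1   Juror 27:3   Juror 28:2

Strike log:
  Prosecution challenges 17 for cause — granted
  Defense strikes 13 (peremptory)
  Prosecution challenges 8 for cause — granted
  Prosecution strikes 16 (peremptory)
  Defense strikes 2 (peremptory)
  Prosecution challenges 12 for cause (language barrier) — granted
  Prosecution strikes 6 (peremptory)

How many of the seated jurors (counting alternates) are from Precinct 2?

0

Removed: #2, #6, #8, #12, #13, #16, #17.
Seated (11 incl. alternates): #1, #3, #4, #5, #7, #9, #10, #11, #14, #15, #18.
None of those are in Precinct 2 → 0.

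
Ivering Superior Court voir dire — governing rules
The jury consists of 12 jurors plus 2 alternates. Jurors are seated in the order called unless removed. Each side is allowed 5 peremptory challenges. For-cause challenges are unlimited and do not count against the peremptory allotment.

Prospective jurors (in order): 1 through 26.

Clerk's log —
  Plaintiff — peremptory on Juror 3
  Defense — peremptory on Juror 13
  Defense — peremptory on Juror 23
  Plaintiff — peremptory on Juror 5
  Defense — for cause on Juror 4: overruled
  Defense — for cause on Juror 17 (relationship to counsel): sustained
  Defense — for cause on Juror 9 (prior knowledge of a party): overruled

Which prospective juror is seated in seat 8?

Removed: #3, #5, #13, #17, #23. (#4, #9 stay — for-cause denied.)
Seating in order: seats 1–12 → #1, #2, #4, #6, #7, #8, #9, #10, #11, #12, #14, #15; alternates → #16, #18.
So seat 8 is #10.

10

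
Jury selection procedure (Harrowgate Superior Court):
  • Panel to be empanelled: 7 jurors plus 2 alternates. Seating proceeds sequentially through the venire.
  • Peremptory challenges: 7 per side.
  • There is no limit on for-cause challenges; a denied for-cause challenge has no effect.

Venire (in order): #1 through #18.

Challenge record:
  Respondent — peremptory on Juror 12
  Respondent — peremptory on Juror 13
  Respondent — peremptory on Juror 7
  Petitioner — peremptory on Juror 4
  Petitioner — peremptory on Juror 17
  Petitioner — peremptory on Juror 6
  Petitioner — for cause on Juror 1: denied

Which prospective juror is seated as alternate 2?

Removed: #4, #6, #7, #12, #13, #17. (#1 stays — for-cause denied.)
Seating in order: seats 1–7 → #1, #2, #3, #5, #8, #9, #10; alternates → #11, #14.
So alternate 2 is #14.

14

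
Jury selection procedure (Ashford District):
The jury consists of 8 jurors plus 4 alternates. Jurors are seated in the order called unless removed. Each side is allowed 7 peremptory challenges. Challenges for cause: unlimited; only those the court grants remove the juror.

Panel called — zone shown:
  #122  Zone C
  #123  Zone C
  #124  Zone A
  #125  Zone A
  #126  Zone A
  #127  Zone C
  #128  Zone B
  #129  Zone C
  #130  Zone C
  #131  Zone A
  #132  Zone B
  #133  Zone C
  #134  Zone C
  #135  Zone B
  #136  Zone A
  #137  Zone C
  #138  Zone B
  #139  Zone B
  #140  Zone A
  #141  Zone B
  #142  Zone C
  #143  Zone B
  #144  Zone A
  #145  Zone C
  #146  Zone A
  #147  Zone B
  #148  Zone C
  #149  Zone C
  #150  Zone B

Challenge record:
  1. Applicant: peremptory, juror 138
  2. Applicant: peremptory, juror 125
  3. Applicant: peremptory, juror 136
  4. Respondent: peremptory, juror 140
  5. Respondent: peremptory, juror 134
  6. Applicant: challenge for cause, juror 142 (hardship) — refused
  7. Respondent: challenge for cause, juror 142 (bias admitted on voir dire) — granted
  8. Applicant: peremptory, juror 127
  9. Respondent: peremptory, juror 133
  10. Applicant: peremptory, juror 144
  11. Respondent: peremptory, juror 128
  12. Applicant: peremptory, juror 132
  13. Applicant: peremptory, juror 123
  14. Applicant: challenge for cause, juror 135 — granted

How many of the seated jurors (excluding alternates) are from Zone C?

4

Removed: #123, #125, #127, #128, #132, #133, #134, #135, #136, #138, #140, #142, #144.
Seated jurors 1–8: #122, #124, #126, #129, #130, #131, #137, #139 (alternates #141, #143, #145, #146 not counted).
Of those, in Zone C: #122, #129, #130, #137 → 4.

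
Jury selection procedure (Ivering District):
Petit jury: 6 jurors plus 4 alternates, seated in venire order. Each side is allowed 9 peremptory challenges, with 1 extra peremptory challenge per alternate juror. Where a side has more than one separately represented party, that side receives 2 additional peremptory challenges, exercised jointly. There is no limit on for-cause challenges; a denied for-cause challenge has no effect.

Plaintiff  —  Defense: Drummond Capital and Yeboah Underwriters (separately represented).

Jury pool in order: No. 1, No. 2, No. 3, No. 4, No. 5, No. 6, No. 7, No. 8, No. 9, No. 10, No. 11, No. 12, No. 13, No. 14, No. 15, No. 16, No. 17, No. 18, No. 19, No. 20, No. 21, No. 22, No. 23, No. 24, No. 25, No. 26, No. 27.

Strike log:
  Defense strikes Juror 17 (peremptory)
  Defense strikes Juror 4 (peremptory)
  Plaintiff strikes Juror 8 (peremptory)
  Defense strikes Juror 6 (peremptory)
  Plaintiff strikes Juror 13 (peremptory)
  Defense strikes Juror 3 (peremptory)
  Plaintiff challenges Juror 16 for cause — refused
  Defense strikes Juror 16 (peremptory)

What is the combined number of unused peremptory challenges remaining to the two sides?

Plaintiff allotment: 9 base + 1 × 4 alternates = 13. Defense allotment: 9 base + 1 × 4 alternates + 2 multi-party = 15.
Plaintiff peremptories used: #8, #13 — 2 (the for-cause on #16 doesn't count).
Defense peremptories used: #17, #4, #6, #3, #16 — 5.
Remaining: (13 − 2) + (15 − 5) = 21.

21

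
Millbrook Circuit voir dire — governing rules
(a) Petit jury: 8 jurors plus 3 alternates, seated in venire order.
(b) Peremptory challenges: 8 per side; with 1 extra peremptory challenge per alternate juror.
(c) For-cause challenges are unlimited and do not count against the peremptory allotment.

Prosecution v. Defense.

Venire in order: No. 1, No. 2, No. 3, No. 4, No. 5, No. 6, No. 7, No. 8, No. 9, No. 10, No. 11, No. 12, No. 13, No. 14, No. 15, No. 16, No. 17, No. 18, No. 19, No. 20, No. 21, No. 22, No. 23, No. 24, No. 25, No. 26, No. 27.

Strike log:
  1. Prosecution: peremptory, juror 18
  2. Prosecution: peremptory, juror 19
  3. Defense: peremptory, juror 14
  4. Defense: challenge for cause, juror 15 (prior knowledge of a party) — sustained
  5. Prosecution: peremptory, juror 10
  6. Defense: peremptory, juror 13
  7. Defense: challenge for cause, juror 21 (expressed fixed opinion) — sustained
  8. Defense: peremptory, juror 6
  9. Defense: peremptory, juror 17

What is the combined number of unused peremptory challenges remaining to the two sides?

15

Prosecution allotment: 8 base + 1 × 3 alternates = 11. Defense allotment: 8 base + 1 × 3 alternates = 11.
Prosecution peremptories used: #18, #19, #10 — 3.
Defense peremptories used: #14, #13, #6, #17 — 4 (for-cause on #15, #21 don't count).
Remaining: (11 − 3) + (11 − 4) = 15.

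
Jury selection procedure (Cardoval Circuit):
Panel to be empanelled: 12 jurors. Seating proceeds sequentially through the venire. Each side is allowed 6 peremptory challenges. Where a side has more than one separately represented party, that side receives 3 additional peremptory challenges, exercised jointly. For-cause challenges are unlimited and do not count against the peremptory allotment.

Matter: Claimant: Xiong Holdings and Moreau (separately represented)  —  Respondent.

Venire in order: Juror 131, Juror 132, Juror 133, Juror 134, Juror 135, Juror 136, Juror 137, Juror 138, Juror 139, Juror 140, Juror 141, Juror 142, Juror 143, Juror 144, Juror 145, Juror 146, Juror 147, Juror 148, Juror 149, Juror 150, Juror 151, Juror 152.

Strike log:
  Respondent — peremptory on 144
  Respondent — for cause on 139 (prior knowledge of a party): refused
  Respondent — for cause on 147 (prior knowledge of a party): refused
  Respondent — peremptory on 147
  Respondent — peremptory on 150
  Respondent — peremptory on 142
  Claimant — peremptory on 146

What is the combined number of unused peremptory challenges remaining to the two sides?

10

Claimant allotment: 6 base + 3 multi-party = 9. Respondent allotment: 6.
Claimant peremptories used: #146 — 1.
Respondent peremptories used: #144, #147, #150, #142 — 4 (for-cause on #139, #147 don't count).
Remaining: (9 − 1) + (6 − 4) = 10.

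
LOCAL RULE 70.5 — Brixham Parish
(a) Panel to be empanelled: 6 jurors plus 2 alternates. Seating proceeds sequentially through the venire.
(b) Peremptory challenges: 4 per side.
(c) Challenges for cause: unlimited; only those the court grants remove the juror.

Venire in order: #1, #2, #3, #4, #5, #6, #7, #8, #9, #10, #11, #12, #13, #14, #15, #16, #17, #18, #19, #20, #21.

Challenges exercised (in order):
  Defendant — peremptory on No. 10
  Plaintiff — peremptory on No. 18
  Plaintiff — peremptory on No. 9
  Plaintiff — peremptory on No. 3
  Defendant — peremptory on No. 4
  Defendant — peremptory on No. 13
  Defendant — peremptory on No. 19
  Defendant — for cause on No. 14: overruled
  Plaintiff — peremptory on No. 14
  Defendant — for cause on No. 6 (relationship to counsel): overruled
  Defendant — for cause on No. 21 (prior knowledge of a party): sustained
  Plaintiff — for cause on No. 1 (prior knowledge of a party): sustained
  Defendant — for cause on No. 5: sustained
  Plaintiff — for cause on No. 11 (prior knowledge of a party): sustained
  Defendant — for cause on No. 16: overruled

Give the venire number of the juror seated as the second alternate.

17

Removed: #1, #3, #4, #5, #9, #10, #11, #13, #14, #18, #19, #21. (#6, #16 stay — for-cause denied.)
Seating in order: seats 1–6 → #2, #6, #7, #8, #12, #15; alternates → #16, #17.
So alternate 2 is #17.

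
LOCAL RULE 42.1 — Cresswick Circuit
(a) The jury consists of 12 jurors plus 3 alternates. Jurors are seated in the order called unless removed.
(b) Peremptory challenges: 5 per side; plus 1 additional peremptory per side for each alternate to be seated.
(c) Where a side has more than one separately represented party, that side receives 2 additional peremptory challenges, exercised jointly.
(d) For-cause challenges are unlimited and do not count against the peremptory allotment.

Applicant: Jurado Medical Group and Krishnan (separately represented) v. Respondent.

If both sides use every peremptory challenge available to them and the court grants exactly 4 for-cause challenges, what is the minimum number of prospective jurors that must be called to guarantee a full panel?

Seats to fill: 12 + 3 alternates = 15.
Peremptories — Applicant: 5 + 1×3 + 2 = 10; Respondent: 5 + 1×3 = 8; total 18.
For-cause removals: 4.
Minimum venire: 15 + 18 + 4 = 37.

37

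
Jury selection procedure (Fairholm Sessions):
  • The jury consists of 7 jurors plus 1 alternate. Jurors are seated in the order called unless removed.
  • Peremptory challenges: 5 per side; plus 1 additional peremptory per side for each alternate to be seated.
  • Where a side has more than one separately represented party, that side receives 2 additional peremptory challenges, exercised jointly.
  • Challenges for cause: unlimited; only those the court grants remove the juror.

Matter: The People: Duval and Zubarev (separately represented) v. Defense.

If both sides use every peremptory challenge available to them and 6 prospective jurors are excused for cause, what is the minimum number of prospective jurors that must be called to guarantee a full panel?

Seats to fill: 7 + 1 alternates = 8.
Peremptories — The People: 5 + 1×1 + 2 = 8; Defense: 5 + 1×1 = 6; total 14.
For-cause removals: 6.
Minimum venire: 8 + 14 + 6 = 28.

28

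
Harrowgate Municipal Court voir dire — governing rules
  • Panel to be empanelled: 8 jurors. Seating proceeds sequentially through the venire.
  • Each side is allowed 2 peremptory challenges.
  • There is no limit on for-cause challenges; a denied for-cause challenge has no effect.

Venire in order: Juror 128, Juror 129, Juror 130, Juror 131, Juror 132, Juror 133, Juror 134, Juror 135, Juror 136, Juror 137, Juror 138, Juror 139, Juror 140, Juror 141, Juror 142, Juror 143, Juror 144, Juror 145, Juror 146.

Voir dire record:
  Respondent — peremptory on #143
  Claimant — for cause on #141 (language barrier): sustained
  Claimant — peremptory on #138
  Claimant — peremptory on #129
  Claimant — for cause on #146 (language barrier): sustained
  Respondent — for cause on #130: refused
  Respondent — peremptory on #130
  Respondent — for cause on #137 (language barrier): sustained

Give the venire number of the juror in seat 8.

139

Removed: #129, #130, #137, #138, #141, #143, #146.
Filling seats in venire order through position 8: #128, #131, #132, #133, #134, #135, #136, #139.
So seat 8 is #139.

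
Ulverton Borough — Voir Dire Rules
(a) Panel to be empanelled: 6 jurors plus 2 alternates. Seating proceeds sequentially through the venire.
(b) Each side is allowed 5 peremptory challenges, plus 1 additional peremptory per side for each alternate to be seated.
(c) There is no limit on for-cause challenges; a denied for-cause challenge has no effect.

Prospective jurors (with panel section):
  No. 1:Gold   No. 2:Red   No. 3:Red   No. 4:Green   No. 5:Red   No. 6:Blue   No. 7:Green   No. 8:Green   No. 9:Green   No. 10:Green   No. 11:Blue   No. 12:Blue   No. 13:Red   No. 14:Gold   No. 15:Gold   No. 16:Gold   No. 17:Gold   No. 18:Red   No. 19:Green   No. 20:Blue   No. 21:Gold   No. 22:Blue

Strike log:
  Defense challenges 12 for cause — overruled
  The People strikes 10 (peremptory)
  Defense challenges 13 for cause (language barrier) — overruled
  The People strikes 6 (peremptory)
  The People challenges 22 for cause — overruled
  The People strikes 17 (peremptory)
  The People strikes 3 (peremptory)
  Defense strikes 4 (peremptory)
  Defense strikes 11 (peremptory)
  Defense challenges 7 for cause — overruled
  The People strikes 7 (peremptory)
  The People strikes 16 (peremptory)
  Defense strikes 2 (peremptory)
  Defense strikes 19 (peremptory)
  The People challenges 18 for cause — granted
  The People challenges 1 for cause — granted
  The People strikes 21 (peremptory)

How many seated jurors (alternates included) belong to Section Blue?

2

Removed: #1, #2, #3, #4, #6, #7, #10, #11, #16, #17, #18, #19, #21.
Seated (8 incl. alternates): #5, #8, #9, #12, #13, #14, #15, #20.
Of those, in Section Blue: #12, #20 → 2.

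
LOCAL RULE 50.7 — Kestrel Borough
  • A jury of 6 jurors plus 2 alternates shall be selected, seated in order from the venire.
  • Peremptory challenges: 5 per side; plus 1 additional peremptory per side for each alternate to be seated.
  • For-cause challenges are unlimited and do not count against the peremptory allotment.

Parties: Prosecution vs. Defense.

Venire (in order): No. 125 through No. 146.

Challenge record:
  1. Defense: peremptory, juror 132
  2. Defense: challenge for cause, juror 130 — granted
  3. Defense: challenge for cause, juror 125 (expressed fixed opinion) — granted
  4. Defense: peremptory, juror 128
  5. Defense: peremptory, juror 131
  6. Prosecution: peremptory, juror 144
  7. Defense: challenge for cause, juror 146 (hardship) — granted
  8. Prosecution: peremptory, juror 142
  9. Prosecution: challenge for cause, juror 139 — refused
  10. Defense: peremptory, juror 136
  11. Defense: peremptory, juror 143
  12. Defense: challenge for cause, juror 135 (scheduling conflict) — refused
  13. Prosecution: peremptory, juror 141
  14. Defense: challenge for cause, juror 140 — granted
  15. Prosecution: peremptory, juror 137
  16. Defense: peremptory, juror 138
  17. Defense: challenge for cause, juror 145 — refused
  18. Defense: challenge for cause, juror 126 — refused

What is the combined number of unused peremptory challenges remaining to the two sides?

4

Prosecution allotment: 5 base + 1 × 2 alternates = 7. Defense allotment: 5 base + 1 × 2 alternates = 7.
Prosecution peremptories used: #144, #142, #141, #137 — 4 (the for-cause on #139 doesn't count).
Defense peremptories used: #132, #128, #131, #136, #143, #138 — 6 (for-cause on #130, #125, #146, #135, #140, #145, #126 don't count).
Remaining: (7 − 4) + (7 − 6) = 4.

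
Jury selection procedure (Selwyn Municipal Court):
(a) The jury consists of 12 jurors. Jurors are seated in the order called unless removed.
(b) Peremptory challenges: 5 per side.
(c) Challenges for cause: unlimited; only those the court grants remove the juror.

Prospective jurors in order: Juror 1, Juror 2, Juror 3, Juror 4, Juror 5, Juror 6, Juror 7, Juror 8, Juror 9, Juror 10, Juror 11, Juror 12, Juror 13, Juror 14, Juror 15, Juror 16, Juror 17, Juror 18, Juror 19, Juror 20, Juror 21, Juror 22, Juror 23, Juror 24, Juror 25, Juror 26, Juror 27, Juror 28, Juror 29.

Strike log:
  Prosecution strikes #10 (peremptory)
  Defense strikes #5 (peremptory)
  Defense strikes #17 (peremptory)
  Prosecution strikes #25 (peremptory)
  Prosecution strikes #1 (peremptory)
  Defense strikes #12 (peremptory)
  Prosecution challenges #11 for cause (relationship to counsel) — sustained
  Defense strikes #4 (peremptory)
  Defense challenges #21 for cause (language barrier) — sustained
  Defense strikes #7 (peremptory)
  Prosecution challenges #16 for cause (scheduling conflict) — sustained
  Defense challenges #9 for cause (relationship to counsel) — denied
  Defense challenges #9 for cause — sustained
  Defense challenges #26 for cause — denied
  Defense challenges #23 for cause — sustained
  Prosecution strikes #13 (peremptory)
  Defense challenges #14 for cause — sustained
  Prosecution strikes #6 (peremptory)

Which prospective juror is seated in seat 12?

Removed: #1, #4, #5, #6, #7, #9, #10, #11, #12, #13, #14, #16, #17, #21, #23, #25. (#26 stays — for-cause denied.)
Seating in order: seats 1–12 → #2, #3, #8, #15, #18, #19, #20, #22, #24, #26, #27, #28.
So seat 12 is #28.

28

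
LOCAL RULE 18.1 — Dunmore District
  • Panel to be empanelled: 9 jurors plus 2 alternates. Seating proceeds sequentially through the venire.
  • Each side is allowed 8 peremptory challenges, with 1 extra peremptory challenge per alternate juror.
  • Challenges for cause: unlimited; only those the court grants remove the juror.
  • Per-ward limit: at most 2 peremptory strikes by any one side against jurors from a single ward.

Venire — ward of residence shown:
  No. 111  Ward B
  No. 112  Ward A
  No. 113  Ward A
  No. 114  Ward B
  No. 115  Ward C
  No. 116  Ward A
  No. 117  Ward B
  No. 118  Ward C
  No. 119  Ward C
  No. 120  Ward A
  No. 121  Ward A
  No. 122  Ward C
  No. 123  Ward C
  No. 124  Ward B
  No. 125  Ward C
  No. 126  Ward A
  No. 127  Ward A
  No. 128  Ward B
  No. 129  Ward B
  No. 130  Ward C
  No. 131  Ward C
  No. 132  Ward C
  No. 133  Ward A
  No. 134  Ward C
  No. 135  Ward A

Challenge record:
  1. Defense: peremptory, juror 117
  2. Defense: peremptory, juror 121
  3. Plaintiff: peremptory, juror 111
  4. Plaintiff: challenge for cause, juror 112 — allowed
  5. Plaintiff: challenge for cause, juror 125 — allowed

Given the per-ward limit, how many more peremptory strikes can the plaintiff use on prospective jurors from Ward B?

1

Plaintiff peremptories so far: #111 — 1 of 10 used, 9 left overall.
Against Ward B: #111 — 1 used; per-ward cap 2 leaves 1.
Binding limit: min(9, 1) = 1.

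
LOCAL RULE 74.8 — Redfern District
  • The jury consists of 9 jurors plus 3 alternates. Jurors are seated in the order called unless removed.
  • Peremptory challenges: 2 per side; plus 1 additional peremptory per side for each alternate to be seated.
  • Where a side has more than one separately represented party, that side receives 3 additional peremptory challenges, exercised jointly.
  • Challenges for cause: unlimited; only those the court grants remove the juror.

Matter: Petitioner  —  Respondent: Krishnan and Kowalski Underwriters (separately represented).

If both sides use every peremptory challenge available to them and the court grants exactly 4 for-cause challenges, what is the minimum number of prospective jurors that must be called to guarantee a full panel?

29

Seats to fill: 9 + 3 alternates = 12.
Peremptories — Petitioner: 2 + 1×3 = 5; Respondent: 2 + 1×3 + 3 = 8; total 13.
For-cause removals: 4.
Minimum venire: 12 + 13 + 4 = 29.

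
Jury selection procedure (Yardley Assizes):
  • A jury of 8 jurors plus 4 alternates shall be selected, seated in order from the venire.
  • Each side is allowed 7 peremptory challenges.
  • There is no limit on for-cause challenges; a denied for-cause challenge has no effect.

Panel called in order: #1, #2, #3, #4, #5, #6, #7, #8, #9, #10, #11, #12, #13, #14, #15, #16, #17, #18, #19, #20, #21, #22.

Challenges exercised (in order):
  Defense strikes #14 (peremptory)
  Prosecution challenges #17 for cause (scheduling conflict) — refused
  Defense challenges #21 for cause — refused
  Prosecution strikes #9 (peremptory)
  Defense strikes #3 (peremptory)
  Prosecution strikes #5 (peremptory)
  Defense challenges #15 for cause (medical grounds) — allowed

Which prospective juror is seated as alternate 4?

17

Removed: #3, #5, #9, #14, #15. (#17, #21 stay — for-cause denied.)
Seating in order: seats 1–8 → #1, #2, #4, #6, #7, #8, #10, #11; alternates → #12, #13, #16, #17.
So alternate 4 is #17.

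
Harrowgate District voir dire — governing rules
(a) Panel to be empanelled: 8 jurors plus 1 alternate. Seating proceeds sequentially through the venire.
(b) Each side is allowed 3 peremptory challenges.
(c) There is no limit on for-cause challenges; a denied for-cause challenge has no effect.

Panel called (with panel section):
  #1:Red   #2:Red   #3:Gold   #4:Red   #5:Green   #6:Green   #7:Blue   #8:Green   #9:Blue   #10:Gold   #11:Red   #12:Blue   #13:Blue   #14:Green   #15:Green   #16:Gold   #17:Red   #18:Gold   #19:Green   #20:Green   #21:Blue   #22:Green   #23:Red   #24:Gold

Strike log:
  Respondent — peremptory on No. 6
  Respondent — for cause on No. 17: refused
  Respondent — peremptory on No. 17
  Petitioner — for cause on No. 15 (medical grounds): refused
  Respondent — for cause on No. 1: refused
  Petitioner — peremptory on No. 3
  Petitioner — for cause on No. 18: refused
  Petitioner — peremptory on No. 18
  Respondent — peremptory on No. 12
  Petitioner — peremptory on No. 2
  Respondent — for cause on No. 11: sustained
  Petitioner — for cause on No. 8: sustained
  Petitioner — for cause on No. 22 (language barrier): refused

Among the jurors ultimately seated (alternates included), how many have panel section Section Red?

2

Removed: #2, #3, #6, #8, #11, #12, #17, #18.
Seated (9 incl. alternates): #1, #4, #5, #7, #9, #10, #13, #14, #15.
Of those, in Section Red: #1, #4 → 2.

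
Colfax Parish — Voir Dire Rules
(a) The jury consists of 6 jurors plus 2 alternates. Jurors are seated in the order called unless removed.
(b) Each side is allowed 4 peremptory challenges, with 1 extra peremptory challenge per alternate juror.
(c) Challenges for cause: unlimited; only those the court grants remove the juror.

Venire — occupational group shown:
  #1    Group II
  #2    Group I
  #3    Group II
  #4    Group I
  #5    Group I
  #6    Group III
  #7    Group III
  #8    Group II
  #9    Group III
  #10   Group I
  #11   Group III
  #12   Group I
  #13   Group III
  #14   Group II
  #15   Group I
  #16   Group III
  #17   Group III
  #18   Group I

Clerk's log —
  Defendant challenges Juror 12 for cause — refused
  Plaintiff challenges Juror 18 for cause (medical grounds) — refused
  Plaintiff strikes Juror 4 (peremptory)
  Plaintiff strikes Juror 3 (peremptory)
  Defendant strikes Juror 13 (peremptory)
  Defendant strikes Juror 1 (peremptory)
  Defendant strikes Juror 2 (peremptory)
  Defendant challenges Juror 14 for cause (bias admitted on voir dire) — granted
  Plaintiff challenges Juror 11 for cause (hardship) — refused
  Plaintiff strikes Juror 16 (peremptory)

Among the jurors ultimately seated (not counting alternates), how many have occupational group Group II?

Removed: #1, #2, #3, #4, #13, #14, #16.
Seated jurors 1–6: #5, #6, #7, #8, #9, #10 (alternates #11, #12 not counted).
Of those, in Group II: #8 → 1.

1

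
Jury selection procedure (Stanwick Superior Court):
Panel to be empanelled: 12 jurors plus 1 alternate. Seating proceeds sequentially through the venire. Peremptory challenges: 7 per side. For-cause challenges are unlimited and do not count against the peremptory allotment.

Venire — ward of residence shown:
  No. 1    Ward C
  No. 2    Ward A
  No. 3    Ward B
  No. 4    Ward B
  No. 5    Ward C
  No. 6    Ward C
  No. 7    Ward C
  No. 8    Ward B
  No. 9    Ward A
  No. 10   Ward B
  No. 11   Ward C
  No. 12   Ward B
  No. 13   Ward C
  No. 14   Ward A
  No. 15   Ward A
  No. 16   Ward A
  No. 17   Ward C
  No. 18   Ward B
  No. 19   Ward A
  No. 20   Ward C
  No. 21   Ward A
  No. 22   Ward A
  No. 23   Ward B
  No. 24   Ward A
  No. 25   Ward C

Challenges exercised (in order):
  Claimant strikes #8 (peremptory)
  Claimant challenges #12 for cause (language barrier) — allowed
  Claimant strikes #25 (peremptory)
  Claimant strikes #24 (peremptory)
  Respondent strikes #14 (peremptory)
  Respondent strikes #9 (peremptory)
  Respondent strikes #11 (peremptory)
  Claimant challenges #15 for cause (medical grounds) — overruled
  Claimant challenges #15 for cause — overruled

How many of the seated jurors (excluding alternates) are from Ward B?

Removed: #8, #9, #11, #12, #14, #24, #25.
Seated jurors 1–12: #1, #2, #3, #4, #5, #6, #7, #10, #13, #15, #16, #17 (alternates #18 not counted).
Of those, in Ward B: #3, #4, #10 → 3.

3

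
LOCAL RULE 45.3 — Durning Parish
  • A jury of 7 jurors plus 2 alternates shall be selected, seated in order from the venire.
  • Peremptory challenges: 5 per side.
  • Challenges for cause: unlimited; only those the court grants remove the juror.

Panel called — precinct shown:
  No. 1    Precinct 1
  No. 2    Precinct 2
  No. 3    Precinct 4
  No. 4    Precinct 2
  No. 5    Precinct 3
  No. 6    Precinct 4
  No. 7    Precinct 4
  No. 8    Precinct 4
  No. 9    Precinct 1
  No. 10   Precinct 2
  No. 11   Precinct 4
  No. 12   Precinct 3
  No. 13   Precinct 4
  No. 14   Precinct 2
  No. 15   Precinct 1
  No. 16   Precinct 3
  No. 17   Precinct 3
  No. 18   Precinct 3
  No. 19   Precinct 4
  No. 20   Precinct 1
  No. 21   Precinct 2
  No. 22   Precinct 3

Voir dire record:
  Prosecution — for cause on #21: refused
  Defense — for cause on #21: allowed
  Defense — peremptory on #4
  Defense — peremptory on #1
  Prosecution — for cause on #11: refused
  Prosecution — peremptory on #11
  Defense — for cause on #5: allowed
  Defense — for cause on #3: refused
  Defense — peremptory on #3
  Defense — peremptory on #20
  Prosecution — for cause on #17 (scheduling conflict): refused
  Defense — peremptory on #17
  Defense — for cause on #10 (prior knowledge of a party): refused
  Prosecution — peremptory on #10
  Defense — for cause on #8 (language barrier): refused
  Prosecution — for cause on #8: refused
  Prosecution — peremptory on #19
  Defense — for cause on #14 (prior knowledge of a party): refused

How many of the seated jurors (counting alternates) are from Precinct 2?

2

Removed: #1, #3, #4, #5, #10, #11, #17, #19, #20, #21.
Seated (9 incl. alternates): #2, #6, #7, #8, #9, #12, #13, #14, #15.
Of those, in Precinct 2: #2, #14 → 2.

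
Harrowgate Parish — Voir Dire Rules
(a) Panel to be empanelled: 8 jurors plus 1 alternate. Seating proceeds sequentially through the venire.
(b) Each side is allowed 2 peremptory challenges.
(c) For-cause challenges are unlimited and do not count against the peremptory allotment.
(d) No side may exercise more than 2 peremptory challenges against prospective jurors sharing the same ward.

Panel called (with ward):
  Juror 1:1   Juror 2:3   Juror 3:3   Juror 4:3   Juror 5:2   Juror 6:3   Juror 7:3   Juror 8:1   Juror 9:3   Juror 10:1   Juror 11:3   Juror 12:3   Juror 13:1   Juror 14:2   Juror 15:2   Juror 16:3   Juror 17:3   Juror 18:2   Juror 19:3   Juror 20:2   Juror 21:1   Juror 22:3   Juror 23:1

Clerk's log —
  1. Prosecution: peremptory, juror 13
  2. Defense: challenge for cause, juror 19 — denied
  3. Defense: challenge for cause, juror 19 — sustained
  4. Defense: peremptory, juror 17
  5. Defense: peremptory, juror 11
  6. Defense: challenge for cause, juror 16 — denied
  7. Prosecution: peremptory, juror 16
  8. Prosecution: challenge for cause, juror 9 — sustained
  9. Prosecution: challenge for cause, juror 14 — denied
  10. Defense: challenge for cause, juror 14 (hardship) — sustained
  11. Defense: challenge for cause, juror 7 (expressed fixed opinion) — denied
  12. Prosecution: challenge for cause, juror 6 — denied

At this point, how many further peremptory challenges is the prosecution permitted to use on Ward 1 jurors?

0

Prosecution peremptories so far: #13, #16 — 2 of 2 used, 0 left overall.
Against Ward 1: #13 — 1 used; per-ward cap 2 leaves 1.
Binding limit: min(0, 1) = 0.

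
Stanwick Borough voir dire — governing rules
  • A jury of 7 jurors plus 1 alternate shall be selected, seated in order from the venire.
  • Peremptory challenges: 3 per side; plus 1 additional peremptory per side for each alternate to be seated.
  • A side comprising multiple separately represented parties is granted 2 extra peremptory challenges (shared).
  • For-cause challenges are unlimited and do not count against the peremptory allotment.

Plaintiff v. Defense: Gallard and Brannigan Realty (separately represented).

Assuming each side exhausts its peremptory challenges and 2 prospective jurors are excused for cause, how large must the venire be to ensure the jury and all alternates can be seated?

20

Seats to fill: 7 + 1 alternates = 8.
Peremptories — Plaintiff: 3 + 1×1 = 4; Defense: 3 + 1×1 + 2 = 6; total 10.
For-cause removals: 2.
Minimum venire: 8 + 10 + 2 = 20.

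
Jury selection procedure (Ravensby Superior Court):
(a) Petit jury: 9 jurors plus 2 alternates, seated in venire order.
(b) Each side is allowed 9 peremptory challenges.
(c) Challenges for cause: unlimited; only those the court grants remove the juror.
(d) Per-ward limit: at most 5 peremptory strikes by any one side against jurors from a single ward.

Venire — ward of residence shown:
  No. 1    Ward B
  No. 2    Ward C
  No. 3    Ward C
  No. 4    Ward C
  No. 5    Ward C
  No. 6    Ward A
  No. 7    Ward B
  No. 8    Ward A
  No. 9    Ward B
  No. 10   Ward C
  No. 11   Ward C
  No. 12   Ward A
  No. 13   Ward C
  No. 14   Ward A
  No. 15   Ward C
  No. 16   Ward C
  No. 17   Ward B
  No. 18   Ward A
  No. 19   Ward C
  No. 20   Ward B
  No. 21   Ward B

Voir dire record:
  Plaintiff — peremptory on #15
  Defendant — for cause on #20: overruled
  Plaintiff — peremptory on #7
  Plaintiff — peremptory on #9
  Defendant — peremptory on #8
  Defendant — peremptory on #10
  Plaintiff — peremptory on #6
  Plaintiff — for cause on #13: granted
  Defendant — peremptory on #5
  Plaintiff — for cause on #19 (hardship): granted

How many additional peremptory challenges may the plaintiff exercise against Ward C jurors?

4

Plaintiff peremptories so far: #15, #7, #9, #6 — 4 of 9 used, 5 left overall.
Against Ward C: #15 — 1 used; per-ward cap 5 leaves 4.
Binding limit: min(5, 4) = 4.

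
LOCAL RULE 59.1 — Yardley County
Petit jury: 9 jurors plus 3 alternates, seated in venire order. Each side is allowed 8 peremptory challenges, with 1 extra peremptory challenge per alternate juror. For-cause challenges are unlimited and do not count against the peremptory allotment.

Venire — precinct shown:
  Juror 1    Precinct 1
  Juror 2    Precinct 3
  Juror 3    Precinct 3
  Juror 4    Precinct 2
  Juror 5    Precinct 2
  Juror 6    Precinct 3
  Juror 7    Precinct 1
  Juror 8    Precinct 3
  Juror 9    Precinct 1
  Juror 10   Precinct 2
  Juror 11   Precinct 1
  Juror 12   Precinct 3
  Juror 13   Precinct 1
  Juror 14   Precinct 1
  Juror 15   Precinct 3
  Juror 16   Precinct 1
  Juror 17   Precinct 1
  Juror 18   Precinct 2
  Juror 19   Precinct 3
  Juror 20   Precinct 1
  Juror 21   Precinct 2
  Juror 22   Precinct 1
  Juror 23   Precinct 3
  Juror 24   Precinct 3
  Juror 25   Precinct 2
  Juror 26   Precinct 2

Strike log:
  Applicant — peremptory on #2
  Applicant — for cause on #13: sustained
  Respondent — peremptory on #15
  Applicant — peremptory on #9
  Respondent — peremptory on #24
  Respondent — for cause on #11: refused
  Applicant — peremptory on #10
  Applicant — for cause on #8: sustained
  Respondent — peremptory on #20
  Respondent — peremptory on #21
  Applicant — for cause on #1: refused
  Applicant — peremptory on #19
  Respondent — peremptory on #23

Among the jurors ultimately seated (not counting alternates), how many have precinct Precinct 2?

Removed: #2, #8, #9, #10, #13, #15, #19, #20, #21, #23, #24.
Seated jurors 1–9: #1, #3, #4, #5, #6, #7, #11, #12, #14 (alternates #16, #17, #18 not counted).
Of those, in Precinct 2: #4, #5 → 2.

2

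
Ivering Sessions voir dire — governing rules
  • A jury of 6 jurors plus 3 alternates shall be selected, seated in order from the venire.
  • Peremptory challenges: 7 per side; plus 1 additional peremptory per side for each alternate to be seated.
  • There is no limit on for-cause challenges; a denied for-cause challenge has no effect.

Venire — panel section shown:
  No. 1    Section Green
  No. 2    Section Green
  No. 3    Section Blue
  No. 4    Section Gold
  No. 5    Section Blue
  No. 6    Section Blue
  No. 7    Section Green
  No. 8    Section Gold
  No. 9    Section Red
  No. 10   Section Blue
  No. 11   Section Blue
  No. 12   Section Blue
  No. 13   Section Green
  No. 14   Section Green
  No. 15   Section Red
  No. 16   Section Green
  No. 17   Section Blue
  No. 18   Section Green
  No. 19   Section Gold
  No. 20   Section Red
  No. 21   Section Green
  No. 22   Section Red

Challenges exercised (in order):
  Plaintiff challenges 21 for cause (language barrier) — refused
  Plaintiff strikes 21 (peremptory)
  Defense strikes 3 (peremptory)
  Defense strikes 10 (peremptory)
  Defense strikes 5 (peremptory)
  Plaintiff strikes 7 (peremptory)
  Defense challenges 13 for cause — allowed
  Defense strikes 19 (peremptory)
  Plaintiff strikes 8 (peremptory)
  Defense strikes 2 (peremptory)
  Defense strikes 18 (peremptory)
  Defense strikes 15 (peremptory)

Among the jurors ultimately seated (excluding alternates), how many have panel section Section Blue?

3

Removed: #2, #3, #5, #7, #8, #10, #13, #15, #18, #19, #21.
Seated jurors 1–6: #1, #4, #6, #9, #11, #12 (alternates #14, #16, #17 not counted).
Of those, in Section Blue: #6, #11, #12 → 3.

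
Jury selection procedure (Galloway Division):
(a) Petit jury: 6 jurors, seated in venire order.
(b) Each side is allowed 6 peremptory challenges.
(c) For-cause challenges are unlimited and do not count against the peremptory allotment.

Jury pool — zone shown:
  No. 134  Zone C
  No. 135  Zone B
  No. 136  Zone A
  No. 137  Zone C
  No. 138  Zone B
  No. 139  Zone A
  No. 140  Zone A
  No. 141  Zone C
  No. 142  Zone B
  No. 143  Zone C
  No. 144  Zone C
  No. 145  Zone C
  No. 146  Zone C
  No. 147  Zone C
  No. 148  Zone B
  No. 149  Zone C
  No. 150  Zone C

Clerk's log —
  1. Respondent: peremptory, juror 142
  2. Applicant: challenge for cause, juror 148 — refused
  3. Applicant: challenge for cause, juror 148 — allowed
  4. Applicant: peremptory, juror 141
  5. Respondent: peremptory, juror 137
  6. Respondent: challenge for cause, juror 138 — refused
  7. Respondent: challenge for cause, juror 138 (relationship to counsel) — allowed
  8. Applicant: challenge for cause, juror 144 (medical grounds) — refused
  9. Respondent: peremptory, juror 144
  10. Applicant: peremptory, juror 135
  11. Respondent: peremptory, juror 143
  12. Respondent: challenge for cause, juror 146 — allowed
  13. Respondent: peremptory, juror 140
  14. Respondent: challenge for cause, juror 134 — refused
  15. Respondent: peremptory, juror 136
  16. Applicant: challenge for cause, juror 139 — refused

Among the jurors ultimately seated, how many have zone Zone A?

Removed: #135, #136, #137, #138, #140, #141, #142, #143, #144, #146, #148.
Seated jurors 1–6: #134, #139, #145, #147, #149, #150.
Of those, in Zone A: #139 → 1.

1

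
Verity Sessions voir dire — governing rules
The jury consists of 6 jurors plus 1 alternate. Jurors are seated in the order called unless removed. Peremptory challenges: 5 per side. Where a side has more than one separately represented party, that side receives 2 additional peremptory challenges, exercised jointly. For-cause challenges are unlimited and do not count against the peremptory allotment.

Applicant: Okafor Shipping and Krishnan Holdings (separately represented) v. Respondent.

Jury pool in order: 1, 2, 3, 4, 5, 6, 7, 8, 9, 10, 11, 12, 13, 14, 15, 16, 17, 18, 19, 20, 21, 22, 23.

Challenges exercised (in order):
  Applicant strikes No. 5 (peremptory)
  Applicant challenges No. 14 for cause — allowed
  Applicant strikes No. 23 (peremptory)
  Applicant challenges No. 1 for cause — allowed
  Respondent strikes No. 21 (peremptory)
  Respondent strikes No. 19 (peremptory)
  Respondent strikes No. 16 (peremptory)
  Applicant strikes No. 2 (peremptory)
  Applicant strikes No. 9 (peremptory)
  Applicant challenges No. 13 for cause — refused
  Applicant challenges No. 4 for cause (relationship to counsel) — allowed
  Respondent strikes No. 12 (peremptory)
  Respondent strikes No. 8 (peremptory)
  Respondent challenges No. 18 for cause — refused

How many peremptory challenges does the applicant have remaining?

3

Applicant allotment: 5 base + 2 multi-party = 7.
Applicant peremptories used: #5, #23, #2, #9 — 4 (for-cause on #14, #1, #13, #4 don't count).
Remaining: 7 − 4 = 3.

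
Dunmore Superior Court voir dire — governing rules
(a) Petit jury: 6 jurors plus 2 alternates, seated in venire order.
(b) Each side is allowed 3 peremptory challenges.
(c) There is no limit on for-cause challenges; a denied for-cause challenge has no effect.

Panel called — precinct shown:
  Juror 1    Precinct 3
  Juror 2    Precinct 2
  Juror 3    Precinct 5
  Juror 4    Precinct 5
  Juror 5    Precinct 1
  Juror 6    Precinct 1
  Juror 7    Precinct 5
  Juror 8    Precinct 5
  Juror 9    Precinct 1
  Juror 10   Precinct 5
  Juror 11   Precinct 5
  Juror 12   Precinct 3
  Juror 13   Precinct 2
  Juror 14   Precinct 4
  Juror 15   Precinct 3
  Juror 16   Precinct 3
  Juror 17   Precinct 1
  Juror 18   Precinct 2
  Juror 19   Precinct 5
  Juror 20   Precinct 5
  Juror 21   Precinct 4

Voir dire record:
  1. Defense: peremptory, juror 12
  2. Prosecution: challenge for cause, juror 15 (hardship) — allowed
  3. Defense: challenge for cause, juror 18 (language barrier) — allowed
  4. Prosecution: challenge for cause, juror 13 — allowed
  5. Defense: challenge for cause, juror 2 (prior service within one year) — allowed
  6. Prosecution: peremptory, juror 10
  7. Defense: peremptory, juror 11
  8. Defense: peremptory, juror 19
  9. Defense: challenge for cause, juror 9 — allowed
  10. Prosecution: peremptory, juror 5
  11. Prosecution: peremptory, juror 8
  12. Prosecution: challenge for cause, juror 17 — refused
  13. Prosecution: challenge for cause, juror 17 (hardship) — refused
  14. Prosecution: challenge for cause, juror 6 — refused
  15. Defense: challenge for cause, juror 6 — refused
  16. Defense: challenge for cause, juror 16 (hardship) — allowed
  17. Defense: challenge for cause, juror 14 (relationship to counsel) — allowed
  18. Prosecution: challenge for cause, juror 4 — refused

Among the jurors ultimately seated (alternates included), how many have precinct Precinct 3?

1

Removed: #2, #5, #8, #9, #10, #11, #12, #13, #14, #15, #16, #18, #19.
Seated (8 incl. alternates): #1, #3, #4, #6, #7, #17, #20, #21.
Of those, in Precinct 3: #1 → 1.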